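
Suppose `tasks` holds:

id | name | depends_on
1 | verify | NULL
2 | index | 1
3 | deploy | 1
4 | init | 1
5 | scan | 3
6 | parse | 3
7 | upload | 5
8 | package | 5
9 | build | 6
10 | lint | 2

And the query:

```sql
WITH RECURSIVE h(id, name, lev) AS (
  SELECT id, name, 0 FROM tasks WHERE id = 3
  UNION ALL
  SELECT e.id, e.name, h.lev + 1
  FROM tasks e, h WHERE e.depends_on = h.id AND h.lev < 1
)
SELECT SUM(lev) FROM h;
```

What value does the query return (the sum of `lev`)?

2

Base: id=3 (deploy) at lev 0.
Iteration 1: rows with depends_on in {3} -> scan (id 5, lev 1), parse (id 6, lev 1).
Iteration 2: lev < 1 fails for all current rows; recursion stops.
SUM(lev) = 0 + 1 + 1 = 2.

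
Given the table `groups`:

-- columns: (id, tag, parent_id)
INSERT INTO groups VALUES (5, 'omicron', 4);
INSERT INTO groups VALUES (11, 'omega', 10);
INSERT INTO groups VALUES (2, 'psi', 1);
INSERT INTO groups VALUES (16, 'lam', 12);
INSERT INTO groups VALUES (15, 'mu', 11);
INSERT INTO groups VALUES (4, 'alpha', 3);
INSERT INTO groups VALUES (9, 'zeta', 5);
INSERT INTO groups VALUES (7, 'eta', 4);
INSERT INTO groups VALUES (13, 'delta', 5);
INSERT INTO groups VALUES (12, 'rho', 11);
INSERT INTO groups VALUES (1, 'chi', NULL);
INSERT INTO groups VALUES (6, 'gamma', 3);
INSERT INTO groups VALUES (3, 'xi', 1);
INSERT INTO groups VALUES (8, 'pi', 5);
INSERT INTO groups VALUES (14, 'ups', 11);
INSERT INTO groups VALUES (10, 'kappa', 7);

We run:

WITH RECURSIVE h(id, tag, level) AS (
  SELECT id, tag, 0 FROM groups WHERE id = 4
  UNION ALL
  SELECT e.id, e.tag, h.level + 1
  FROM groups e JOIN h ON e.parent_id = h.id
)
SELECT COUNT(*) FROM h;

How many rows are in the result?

12

Base: id=4 (alpha) at level 0.
Iteration 1: rows with parent_id in {4} -> omicron (id 5, level 1), eta (id 7, level 1).
Iteration 2: rows with parent_id in {5,7} -> pi (id 8, level 2), zeta (id 9, level 2), kappa (id 10, level 2), delta (id 13, level 2).
Iteration 3: rows with parent_id in {8,9,10,13} -> omega (id 11, level 3).
Iteration 4: rows with parent_id in {11} -> rho (id 12, level 4), ups (id 14, level 4), mu (id 15, level 4).
Iteration 5: rows with parent_id in {12,14,15} -> lam (id 16, level 5).
Iteration 6: no rows with parent_id in {16}; recursion stops.
Total rows emitted: 12.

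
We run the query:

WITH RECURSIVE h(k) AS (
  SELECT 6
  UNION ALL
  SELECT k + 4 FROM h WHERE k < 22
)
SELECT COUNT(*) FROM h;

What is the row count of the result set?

Base: k=6.
Iteration 1: 6 < 22 holds -> k = 6 + 4 = 10.
Iteration 2: 10 < 22 holds -> k = 10 + 4 = 14.
Iteration 3: 14 < 22 holds -> k = 14 + 4 = 18.
Iteration 4: 18 < 22 holds -> k = 18 + 4 = 22.
Iteration 5: 22 < 22 fails; recursion stops.
Total rows emitted: 5.

5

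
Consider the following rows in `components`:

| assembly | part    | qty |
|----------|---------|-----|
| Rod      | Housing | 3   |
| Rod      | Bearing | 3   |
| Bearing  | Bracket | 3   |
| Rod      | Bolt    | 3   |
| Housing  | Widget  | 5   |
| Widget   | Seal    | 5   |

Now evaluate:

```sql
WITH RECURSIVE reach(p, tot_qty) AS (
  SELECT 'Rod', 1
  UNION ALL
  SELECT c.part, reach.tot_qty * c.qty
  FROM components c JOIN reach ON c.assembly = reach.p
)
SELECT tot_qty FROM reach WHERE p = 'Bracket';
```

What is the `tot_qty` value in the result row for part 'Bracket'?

Base: (Rod, tot_qty=1).
Iteration 1: components of {Rod} -> Bearing = 1*3 = 3, Bolt = 1*3 = 3, Housing = 1*3 = 3.
Iteration 2: components of {Bearing,Bolt,Housing} -> Bracket = 3*3 = 9, Widget = 3*5 = 15.
Iteration 3: components of {Bracket,Widget} -> Seal = 15*5 = 75.
Iteration 4: no further components; recursion stops.

9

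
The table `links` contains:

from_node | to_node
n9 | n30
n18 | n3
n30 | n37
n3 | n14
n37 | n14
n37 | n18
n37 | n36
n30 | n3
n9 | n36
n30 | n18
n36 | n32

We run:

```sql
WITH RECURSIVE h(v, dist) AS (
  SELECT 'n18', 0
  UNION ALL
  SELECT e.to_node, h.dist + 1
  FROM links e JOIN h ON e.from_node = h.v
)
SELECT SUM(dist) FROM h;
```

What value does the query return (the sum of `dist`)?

3

Base: (n18, dist=0).
Iteration 1: edges from {n18} -> (n3, dist=1).
Iteration 2: edges from {n3} -> (n14, dist=2).
Iteration 3: no outgoing edges from {n14}; recursion stops.
SUM(dist) = 0 + 1 + 2 = 3.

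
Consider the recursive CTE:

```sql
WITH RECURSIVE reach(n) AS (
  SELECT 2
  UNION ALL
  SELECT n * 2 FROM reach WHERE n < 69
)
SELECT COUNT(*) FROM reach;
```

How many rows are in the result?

Base: n=2.
Iteration 1: 2 < 69 holds -> n = 2 * 2 = 4.
Iteration 2: 4 < 69 holds -> n = 4 * 2 = 8.
Iteration 3: 8 < 69 holds -> n = 8 * 2 = 16.
Iteration 4: 16 < 69 holds -> n = 16 * 2 = 32.
Iteration 5: 32 < 69 holds -> n = 32 * 2 = 64.
Iteration 6: 64 < 69 holds -> n = 64 * 2 = 128.
Iteration 7: 128 < 69 fails; recursion stops.
Total rows emitted: 7.

7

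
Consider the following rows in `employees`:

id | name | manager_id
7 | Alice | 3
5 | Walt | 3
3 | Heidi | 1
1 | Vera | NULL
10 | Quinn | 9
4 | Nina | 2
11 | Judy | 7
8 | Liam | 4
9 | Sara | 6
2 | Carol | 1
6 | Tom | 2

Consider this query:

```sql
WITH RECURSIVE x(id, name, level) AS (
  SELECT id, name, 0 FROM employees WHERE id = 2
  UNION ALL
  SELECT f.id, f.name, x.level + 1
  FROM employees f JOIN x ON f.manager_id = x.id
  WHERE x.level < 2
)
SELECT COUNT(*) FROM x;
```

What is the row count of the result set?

5

Base: id=2 (Carol) at level 0.
Iteration 1: rows with manager_id in {2} -> Nina (id 4, level 1), Tom (id 6, level 1).
Iteration 2: rows with manager_id in {4,6} -> Liam (id 8, level 2), Sara (id 9, level 2).
Iteration 3: level < 2 fails for all current rows; recursion stops.
Total rows emitted: 5.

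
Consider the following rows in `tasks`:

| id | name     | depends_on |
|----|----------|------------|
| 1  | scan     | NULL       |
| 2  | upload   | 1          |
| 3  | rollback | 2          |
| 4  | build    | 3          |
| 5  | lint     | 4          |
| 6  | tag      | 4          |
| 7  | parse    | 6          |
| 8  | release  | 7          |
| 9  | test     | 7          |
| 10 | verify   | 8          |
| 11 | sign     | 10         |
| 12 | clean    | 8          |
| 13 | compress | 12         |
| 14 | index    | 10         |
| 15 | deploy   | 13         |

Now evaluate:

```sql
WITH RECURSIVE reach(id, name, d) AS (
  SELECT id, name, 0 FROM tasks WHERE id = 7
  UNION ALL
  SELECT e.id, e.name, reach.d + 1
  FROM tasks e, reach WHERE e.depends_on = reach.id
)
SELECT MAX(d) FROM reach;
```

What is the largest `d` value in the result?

4

Base: id=7 (parse) at d 0.
Iteration 1: rows with depends_on in {7} -> release (id 8, d 1), test (id 9, d 1).
Iteration 2: rows with depends_on in {8,9} -> verify (id 10, d 2), clean (id 12, d 2).
Iteration 3: rows with depends_on in {10,12} -> sign (id 11, d 3), compress (id 13, d 3), index (id 14, d 3).
Iteration 4: rows with depends_on in {11,13,14} -> deploy (id 15, d 4).
Iteration 5: no rows with depends_on in {15}; recursion stops.
d values: 0, 1, 1, 2, 2, 3, 3, 3, 4; the maximum is 4.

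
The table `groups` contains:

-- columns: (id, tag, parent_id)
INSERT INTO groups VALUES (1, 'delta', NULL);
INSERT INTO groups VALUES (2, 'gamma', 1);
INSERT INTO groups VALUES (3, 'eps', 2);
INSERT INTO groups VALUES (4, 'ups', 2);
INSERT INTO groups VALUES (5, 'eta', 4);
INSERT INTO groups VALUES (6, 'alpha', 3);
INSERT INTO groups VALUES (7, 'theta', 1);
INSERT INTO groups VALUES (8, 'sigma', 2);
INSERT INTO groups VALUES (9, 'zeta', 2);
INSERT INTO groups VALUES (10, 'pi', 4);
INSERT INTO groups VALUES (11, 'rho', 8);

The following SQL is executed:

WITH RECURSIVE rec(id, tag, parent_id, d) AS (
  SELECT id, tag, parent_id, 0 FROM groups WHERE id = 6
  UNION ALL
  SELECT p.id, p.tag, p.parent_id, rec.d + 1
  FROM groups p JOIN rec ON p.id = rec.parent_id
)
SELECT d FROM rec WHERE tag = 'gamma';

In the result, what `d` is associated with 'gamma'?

Base: id=6 (alpha), parent_id=3, d 0.
Iteration 1: join on id=3 -> eps (id 3, parent_id=2, d 1).
Iteration 2: join on id=2 -> gamma (id 2, parent_id=1, d 2).
Iteration 3: join on id=1 -> delta (id 1, parent_id=NULL, d 3).
Iteration 4: parent_id is NULL; no match; recursion stops.

2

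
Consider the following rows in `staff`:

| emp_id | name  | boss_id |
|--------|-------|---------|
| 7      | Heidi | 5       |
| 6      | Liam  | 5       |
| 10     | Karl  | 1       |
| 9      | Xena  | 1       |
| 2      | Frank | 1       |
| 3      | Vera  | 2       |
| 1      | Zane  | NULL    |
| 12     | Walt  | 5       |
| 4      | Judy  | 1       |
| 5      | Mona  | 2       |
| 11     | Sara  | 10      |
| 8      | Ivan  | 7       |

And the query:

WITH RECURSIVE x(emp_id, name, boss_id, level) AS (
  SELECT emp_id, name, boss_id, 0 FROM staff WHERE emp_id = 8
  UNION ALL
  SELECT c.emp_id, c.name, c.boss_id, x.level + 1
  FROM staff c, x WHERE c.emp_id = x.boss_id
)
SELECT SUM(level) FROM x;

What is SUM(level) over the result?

10

Base: emp_id=8 (Ivan), boss_id=7, level 0.
Iteration 1: join on emp_id=7 -> Heidi (id 7, boss_id=5, level 1).
Iteration 2: join on emp_id=5 -> Mona (id 5, boss_id=2, level 2).
Iteration 3: join on emp_id=2 -> Frank (id 2, boss_id=1, level 3).
Iteration 4: join on emp_id=1 -> Zane (id 1, boss_id=NULL, level 4).
Iteration 5: boss_id is NULL; no match; recursion stops.
SUM(level) = 0 + 1 + 2 + 3 + 4 = 10.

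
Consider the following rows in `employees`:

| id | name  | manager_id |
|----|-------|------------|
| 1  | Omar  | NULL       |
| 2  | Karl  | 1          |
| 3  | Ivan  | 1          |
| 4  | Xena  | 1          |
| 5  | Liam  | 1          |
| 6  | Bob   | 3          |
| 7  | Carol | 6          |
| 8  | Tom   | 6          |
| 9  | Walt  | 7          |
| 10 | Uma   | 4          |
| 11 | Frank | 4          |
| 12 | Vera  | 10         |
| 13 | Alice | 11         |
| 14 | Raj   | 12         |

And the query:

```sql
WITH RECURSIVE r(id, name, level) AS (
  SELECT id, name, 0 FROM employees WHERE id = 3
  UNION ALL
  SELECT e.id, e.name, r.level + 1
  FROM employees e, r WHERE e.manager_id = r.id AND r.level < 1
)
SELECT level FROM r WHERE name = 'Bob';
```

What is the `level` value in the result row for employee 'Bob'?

1

Base: id=3 (Ivan) at level 0.
Iteration 1: rows with manager_id in {3} -> Bob (id 6, level 1).
Iteration 2: level < 1 fails for all current rows; recursion stops.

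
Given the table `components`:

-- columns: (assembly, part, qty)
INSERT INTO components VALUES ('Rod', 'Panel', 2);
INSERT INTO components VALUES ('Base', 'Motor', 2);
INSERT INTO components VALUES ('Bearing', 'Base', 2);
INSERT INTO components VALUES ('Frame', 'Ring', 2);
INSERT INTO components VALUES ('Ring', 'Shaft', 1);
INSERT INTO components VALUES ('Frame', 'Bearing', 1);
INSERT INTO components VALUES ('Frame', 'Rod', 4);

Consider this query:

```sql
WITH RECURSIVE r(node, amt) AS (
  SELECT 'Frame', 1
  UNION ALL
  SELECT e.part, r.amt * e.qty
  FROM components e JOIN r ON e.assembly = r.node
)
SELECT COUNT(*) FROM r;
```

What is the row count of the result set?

8

Base: (Frame, amt=1).
Iteration 1: components of {Frame} -> Bearing = 1*1 = 1, Ring = 1*2 = 2, Rod = 1*4 = 4.
Iteration 2: components of {Bearing,Ring,Rod} -> Base = 1*2 = 2, Panel = 4*2 = 8, Shaft = 2*1 = 2.
Iteration 3: components of {Base,Panel,Shaft} -> Motor = 2*2 = 4.
Iteration 4: no further components; recursion stops.
Total rows emitted: 8.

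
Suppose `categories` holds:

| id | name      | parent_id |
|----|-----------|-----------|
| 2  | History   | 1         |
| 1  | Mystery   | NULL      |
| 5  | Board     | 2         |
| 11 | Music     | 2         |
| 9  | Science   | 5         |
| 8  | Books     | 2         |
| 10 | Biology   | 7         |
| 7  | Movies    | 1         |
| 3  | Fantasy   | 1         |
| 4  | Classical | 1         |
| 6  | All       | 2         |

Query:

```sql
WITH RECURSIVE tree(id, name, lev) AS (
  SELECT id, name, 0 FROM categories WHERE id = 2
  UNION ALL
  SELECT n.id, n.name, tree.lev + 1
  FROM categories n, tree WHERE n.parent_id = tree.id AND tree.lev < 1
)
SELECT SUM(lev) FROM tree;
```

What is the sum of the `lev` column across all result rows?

4

Base: id=2 (History) at lev 0.
Iteration 1: rows with parent_id in {2} -> Board (id 5, lev 1), All (id 6, lev 1), Books (id 8, lev 1), Music (id 11, lev 1).
Iteration 2: lev < 1 fails for all current rows; recursion stops.
SUM(lev) = 0 + 1 + 1 + 1 + 1 = 4.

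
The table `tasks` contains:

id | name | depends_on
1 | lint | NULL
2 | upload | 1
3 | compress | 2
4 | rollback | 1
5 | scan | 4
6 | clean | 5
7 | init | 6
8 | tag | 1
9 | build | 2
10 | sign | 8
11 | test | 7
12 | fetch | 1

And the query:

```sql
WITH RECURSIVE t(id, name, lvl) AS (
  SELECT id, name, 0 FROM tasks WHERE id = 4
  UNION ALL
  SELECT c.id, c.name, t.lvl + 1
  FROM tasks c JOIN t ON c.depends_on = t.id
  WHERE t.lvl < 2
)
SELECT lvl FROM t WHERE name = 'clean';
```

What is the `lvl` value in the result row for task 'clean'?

2

Base: id=4 (rollback) at lvl 0.
Iteration 1: rows with depends_on in {4} -> scan (id 5, lvl 1).
Iteration 2: rows with depends_on in {5} -> clean (id 6, lvl 2).
Iteration 3: lvl < 2 fails for all current rows; recursion stops.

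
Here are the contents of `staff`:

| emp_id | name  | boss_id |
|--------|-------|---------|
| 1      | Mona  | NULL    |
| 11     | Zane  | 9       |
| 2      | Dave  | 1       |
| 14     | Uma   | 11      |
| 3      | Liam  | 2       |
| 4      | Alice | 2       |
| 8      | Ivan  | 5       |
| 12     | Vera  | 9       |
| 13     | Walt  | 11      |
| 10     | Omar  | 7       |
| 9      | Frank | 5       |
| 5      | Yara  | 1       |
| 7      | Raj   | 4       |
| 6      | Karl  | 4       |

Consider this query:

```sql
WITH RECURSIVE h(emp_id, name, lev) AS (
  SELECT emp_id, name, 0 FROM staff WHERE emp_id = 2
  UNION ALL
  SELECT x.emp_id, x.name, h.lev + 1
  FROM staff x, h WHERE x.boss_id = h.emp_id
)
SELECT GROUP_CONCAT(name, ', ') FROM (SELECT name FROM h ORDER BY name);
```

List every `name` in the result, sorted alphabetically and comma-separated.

Alice, Dave, Karl, Liam, Omar, Raj

Base: emp_id=2 (Dave) at lev 0.
Iteration 1: rows with boss_id in {2} -> Liam (id 3, lev 1), Alice (id 4, lev 1).
Iteration 2: rows with boss_id in {3,4} -> Karl (id 6, lev 2), Raj (id 7, lev 2).
Iteration 3: rows with boss_id in {6,7} -> Omar (id 10, lev 3).
Iteration 4: no rows with boss_id in {10}; recursion stops.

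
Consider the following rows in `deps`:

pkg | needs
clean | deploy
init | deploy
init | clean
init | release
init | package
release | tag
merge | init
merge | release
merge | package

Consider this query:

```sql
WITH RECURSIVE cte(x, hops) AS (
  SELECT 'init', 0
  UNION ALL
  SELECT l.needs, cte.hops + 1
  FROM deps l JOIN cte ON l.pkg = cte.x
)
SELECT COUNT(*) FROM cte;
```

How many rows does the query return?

Base: (init, hops=0).
Iteration 1: edges from {init} -> (clean, hops=1), (deploy, hops=1), (package, hops=1), (release, hops=1).
Iteration 2: edges from {clean,deploy,package,release} -> (deploy, hops=2), (tag, hops=2).
Iteration 3: no outgoing edges from {deploy,tag}; recursion stops.
Total rows emitted: 7.

7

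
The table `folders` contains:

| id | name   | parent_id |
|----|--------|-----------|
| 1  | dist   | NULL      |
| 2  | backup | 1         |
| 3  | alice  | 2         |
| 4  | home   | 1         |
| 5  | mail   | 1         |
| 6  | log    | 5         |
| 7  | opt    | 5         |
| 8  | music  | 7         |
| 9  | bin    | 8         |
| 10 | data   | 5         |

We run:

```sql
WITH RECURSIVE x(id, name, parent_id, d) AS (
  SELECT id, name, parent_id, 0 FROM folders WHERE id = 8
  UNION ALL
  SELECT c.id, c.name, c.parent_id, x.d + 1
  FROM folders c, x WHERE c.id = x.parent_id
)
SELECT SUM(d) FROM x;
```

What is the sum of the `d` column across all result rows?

6

Base: id=8 (music), parent_id=7, d 0.
Iteration 1: join on id=7 -> opt (id 7, parent_id=5, d 1).
Iteration 2: join on id=5 -> mail (id 5, parent_id=1, d 2).
Iteration 3: join on id=1 -> dist (id 1, parent_id=NULL, d 3).
Iteration 4: parent_id is NULL; no match; recursion stops.
SUM(d) = 0 + 1 + 2 + 3 = 6.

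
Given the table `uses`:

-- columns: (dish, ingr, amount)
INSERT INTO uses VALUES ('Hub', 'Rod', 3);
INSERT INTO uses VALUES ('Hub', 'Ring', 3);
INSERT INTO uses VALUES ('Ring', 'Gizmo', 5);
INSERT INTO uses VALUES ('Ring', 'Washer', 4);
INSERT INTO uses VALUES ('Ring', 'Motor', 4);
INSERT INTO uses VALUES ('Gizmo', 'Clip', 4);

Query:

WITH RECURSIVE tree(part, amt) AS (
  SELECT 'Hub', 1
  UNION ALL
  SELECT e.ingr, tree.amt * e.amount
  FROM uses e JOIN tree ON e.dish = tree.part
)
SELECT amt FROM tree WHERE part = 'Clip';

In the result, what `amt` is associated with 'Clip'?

60

Base: (Hub, amt=1).
Iteration 1: components of {Hub} -> Ring = 1*3 = 3, Rod = 1*3 = 3.
Iteration 2: components of {Ring,Rod} -> Gizmo = 3*5 = 15, Motor = 3*4 = 12, Washer = 3*4 = 12.
Iteration 3: components of {Gizmo,Motor,Washer} -> Clip = 15*4 = 60.
Iteration 4: no further components; recursion stops.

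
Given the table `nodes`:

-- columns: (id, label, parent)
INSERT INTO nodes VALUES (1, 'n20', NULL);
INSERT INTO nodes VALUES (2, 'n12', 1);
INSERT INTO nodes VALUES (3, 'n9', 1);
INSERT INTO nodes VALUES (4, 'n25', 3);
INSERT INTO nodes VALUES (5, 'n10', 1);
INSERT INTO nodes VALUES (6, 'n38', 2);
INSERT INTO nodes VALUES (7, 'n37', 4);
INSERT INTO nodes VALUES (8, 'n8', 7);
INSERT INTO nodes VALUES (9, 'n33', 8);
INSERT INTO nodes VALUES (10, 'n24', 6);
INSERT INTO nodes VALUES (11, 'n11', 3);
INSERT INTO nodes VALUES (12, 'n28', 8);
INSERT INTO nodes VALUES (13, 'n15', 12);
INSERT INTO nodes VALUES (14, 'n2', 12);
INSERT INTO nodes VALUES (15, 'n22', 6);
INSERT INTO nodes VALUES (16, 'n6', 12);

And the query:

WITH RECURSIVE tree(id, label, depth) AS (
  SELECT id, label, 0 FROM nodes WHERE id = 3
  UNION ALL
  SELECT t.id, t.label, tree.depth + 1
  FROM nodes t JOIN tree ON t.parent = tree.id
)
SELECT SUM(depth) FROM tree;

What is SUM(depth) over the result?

Base: id=3 (n9) at depth 0.
Iteration 1: rows with parent in {3} -> n25 (id 4, depth 1), n11 (id 11, depth 1).
Iteration 2: rows with parent in {4,11} -> n37 (id 7, depth 2).
Iteration 3: rows with parent in {7} -> n8 (id 8, depth 3).
Iteration 4: rows with parent in {8} -> n33 (id 9, depth 4), n28 (id 12, depth 4).
Iteration 5: rows with parent in {9,12} -> n15 (id 13, depth 5), n2 (id 14, depth 5), n6 (id 16, depth 5).
Iteration 6: no rows with parent in {13,14,16}; recursion stops.
SUM(depth) = 0 + 1 + 1 + 2 + 3 + 4 + 4 + 5 + 5 + 5 = 30.

30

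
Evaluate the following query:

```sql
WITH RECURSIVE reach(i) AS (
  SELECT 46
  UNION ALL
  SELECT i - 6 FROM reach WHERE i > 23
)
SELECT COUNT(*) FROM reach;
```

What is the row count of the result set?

5

Base: i=46.
Iteration 1: 46 > 23 holds -> i = 46 - 6 = 40.
Iteration 2: 40 > 23 holds -> i = 40 - 6 = 34.
Iteration 3: 34 > 23 holds -> i = 34 - 6 = 28.
Iteration 4: 28 > 23 holds -> i = 28 - 6 = 22.
Iteration 5: 22 > 23 fails; recursion stops.
Total rows emitted: 5.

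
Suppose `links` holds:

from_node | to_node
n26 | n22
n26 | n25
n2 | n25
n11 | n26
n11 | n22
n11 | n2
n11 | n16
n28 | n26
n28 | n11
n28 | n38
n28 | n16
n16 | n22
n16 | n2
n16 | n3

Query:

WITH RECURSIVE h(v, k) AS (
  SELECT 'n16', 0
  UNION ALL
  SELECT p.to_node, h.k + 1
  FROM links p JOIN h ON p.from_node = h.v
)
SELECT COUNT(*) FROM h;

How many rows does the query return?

Base: (n16, k=0).
Iteration 1: edges from {n16} -> (n2, k=1), (n22, k=1), (n3, k=1).
Iteration 2: edges from {n2,n22,n3} -> (n25, k=2).
Iteration 3: no outgoing edges from {n25}; recursion stops.
Total rows emitted: 5.

5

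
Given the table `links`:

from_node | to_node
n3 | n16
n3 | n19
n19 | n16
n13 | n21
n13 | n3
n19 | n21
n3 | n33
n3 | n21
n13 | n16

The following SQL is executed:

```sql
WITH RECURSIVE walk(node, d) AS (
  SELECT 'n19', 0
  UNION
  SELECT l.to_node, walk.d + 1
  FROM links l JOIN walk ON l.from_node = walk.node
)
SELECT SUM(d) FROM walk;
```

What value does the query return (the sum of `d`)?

2

Base: (n19, d=0).
Iteration 1: edges from {n19} -> (n16, d=1), (n21, d=1).
Iteration 2: no outgoing edges from {n16,n21}; recursion stops.
SUM(d) = 0 + 1 + 1 = 2.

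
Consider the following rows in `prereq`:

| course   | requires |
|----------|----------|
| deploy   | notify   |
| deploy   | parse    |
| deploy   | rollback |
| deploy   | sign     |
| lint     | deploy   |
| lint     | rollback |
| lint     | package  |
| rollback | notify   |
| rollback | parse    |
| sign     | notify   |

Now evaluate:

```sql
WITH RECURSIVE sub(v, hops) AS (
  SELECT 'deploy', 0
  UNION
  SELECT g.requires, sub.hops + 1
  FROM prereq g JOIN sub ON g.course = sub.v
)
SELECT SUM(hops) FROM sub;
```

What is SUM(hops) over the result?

Base: (deploy, hops=0).
Iteration 1: edges from {deploy} -> (notify, hops=1), (parse, hops=1), (rollback, hops=1), (sign, hops=1).
Iteration 2: edges from {notify,parse,rollback,sign} -> (notify, hops=2), (parse, hops=2). [UNION drops 1 duplicate row(s)]
Iteration 3: no outgoing edges from {notify,parse}; recursion stops.
SUM(hops) = 0 + 1 + 1 + 1 + 1 + 2 + 2 = 8.

8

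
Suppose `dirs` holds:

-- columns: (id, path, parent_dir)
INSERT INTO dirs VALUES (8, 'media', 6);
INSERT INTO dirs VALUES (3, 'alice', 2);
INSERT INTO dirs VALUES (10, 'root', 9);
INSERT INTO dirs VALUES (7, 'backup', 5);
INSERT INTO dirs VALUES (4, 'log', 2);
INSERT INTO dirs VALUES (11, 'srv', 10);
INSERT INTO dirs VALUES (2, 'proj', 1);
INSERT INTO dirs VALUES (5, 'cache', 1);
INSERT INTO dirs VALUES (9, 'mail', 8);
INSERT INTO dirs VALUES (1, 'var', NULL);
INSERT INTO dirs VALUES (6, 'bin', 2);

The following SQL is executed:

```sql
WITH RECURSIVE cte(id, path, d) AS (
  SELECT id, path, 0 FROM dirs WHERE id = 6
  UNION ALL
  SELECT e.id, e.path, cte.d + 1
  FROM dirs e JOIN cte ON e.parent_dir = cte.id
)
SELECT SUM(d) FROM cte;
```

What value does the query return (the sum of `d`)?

Base: id=6 (bin) at d 0.
Iteration 1: rows with parent_dir in {6} -> media (id 8, d 1).
Iteration 2: rows with parent_dir in {8} -> mail (id 9, d 2).
Iteration 3: rows with parent_dir in {9} -> root (id 10, d 3).
Iteration 4: rows with parent_dir in {10} -> srv (id 11, d 4).
Iteration 5: no rows with parent_dir in {11}; recursion stops.
SUM(d) = 0 + 1 + 2 + 3 + 4 = 10.

10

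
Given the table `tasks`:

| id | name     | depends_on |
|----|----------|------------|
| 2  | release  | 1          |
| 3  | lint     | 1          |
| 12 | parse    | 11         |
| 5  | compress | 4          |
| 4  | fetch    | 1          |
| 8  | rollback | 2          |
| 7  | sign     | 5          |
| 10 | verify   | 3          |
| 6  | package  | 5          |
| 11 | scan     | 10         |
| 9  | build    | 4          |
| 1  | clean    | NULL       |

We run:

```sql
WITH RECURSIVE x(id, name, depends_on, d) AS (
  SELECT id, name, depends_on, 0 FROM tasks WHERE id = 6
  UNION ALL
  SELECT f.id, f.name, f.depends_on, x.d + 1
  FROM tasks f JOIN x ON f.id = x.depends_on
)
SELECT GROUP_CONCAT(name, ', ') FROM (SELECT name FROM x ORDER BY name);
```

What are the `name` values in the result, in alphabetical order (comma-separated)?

Base: id=6 (package), depends_on=5, d 0.
Iteration 1: join on id=5 -> compress (id 5, depends_on=4, d 1).
Iteration 2: join on id=4 -> fetch (id 4, depends_on=1, d 2).
Iteration 3: join on id=1 -> clean (id 1, depends_on=NULL, d 3).
Iteration 4: depends_on is NULL; no match; recursion stops.

clean, compress, fetch, package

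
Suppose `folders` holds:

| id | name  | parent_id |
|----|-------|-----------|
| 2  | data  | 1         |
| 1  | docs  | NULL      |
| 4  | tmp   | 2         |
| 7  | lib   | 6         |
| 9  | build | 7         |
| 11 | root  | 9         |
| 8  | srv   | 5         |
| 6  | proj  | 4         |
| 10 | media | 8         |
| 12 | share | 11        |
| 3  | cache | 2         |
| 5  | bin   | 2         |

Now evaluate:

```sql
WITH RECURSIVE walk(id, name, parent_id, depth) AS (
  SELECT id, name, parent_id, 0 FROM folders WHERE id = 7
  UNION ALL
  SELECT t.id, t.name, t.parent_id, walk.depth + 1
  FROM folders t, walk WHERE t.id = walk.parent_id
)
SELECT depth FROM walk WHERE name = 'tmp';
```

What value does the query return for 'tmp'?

Base: id=7 (lib), parent_id=6, depth 0.
Iteration 1: join on id=6 -> proj (id 6, parent_id=4, depth 1).
Iteration 2: join on id=4 -> tmp (id 4, parent_id=2, depth 2).
Iteration 3: join on id=2 -> data (id 2, parent_id=1, depth 3).
Iteration 4: join on id=1 -> docs (id 1, parent_id=NULL, depth 4).
Iteration 5: parent_id is NULL; no match; recursion stops.

2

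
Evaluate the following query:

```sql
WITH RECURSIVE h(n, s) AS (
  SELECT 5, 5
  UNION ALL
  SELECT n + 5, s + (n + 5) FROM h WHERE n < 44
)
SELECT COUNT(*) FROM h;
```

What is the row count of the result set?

9

Base: n=5, s=5.
Iteration 1: 5 < 44 holds -> n = 5 + 5 = 10, s = 5 + 10 = 15.
Iteration 2: 10 < 44 holds -> n = 10 + 5 = 15, s = 15 + 15 = 30.
Iteration 3: 15 < 44 holds -> n = 15 + 5 = 20, s = 30 + 20 = 50.
Iteration 4: 20 < 44 holds -> n = 20 + 5 = 25, s = 50 + 25 = 75.
Iteration 5: 25 < 44 holds -> n = 25 + 5 = 30, s = 75 + 30 = 105.
Iteration 6: 30 < 44 holds -> n = 30 + 5 = 35, s = 105 + 35 = 140.
Iteration 7: 35 < 44 holds -> n = 35 + 5 = 40, s = 140 + 40 = 180.
Iteration 8: 40 < 44 holds -> n = 40 + 5 = 45, s = 180 + 45 = 225.
Iteration 9: 45 < 44 fails; recursion stops.
Total rows emitted: 9.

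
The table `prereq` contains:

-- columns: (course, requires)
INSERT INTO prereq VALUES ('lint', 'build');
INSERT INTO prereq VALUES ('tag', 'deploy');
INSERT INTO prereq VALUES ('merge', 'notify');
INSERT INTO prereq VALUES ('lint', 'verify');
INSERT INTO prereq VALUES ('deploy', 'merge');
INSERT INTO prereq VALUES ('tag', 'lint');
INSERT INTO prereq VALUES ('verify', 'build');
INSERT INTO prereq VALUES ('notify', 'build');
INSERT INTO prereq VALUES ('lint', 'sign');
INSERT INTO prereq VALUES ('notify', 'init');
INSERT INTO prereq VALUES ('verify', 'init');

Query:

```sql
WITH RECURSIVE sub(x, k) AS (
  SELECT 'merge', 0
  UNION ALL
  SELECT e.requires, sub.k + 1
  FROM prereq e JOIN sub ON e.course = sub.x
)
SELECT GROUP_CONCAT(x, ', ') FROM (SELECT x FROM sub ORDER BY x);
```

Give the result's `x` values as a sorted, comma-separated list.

build, init, merge, notify

Base: (merge, k=0).
Iteration 1: edges from {merge} -> (notify, k=1).
Iteration 2: edges from {notify} -> (build, k=2), (init, k=2).
Iteration 3: no outgoing edges from {build,init}; recursion stops.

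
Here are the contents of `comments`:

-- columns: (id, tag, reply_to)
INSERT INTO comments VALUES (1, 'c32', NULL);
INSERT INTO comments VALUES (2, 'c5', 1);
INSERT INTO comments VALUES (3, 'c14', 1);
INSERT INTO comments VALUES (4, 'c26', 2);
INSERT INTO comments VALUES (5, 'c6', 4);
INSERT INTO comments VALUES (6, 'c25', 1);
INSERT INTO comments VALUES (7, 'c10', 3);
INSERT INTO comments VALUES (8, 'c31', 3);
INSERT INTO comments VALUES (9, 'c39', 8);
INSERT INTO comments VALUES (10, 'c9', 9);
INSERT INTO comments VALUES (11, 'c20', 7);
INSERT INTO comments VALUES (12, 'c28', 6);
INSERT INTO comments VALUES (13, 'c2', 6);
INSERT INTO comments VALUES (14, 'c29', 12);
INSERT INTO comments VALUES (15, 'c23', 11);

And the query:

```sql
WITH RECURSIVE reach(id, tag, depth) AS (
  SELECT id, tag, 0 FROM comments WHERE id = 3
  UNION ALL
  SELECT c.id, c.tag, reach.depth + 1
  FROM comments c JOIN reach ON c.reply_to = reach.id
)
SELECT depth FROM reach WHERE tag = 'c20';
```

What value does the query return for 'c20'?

2

Base: id=3 (c14) at depth 0.
Iteration 1: rows with reply_to in {3} -> c10 (id 7, depth 1), c31 (id 8, depth 1).
Iteration 2: rows with reply_to in {7,8} -> c39 (id 9, depth 2), c20 (id 11, depth 2).
Iteration 3: rows with reply_to in {9,11} -> c9 (id 10, depth 3), c23 (id 15, depth 3).
Iteration 4: no rows with reply_to in {10,15}; recursion stops.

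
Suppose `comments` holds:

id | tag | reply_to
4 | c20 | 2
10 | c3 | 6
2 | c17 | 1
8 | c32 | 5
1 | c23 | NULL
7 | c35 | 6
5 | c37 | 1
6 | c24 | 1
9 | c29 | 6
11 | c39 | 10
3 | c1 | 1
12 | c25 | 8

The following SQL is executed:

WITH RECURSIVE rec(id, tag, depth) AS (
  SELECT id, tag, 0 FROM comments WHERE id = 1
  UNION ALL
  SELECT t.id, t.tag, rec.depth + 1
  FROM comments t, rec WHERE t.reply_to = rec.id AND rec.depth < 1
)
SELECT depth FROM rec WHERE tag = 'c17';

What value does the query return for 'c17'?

Base: id=1 (c23) at depth 0.
Iteration 1: rows with reply_to in {1} -> c17 (id 2, depth 1), c1 (id 3, depth 1), c37 (id 5, depth 1), c24 (id 6, depth 1).
Iteration 2: depth < 1 fails for all current rows; recursion stops.

1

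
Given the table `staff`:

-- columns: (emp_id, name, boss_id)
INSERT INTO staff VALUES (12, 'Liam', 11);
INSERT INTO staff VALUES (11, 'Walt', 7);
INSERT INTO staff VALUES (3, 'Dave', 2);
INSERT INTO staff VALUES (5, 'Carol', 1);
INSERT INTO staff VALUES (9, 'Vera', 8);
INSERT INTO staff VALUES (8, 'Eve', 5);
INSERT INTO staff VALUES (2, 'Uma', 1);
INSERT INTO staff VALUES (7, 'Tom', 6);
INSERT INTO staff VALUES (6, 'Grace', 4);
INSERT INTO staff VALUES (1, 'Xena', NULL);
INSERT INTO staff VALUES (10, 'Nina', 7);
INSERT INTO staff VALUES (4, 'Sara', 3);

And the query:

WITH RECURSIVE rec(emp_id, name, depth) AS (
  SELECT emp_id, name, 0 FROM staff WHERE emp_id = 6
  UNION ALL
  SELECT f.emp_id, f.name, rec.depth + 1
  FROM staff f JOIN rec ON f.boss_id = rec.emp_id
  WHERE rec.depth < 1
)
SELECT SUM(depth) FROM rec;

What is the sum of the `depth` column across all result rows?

1

Base: emp_id=6 (Grace) at depth 0.
Iteration 1: rows with boss_id in {6} -> Tom (id 7, depth 1).
Iteration 2: depth < 1 fails for all current rows; recursion stops.
SUM(depth) = 0 + 1 = 1.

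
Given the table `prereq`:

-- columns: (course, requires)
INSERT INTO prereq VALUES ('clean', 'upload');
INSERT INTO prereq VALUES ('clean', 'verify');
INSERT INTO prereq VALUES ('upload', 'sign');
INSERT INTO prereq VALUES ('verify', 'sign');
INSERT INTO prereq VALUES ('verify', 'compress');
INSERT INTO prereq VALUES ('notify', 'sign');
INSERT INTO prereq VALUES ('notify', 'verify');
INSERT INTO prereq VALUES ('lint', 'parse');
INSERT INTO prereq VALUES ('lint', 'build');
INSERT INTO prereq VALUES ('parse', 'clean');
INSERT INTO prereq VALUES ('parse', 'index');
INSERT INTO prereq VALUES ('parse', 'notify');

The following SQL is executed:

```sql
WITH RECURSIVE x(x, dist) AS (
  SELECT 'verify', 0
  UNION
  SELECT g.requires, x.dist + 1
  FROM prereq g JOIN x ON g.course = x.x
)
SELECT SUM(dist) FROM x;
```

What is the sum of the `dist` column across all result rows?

2

Base: (verify, dist=0).
Iteration 1: edges from {verify} -> (compress, dist=1), (sign, dist=1).
Iteration 2: no outgoing edges from {compress,sign}; recursion stops.
SUM(dist) = 0 + 1 + 1 = 2.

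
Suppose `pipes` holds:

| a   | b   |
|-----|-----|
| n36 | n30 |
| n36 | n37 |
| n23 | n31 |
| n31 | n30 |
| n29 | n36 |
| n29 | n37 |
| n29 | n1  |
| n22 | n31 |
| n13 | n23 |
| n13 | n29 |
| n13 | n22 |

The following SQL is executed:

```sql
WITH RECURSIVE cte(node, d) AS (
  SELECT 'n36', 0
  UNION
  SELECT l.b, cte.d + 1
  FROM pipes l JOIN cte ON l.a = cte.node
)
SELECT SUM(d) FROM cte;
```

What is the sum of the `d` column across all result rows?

Base: (n36, d=0).
Iteration 1: edges from {n36} -> (n30, d=1), (n37, d=1).
Iteration 2: no outgoing edges from {n30,n37}; recursion stops.
SUM(d) = 0 + 1 + 1 = 2.

2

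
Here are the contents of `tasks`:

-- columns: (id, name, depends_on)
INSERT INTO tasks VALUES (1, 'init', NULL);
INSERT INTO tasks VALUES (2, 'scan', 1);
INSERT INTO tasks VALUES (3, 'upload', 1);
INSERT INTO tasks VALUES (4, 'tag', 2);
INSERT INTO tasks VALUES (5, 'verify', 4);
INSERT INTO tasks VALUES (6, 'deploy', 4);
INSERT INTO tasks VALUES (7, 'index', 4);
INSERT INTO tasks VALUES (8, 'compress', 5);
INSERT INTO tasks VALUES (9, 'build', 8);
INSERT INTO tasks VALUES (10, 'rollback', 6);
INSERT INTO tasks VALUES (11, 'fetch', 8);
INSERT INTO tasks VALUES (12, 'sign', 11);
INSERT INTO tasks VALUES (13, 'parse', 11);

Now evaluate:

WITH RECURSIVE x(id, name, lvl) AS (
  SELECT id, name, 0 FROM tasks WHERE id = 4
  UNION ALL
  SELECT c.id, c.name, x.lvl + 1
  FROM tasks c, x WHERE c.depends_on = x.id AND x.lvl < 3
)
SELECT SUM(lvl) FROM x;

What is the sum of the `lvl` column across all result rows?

Base: id=4 (tag) at lvl 0.
Iteration 1: rows with depends_on in {4} -> verify (id 5, lvl 1), deploy (id 6, lvl 1), index (id 7, lvl 1).
Iteration 2: rows with depends_on in {5,6,7} -> compress (id 8, lvl 2), rollback (id 10, lvl 2).
Iteration 3: rows with depends_on in {8,10} -> build (id 9, lvl 3), fetch (id 11, lvl 3).
Iteration 4: lvl < 3 fails for all current rows; recursion stops.
SUM(lvl) = 0 + 1 + 1 + 1 + 2 + 2 + 3 + 3 = 13.

13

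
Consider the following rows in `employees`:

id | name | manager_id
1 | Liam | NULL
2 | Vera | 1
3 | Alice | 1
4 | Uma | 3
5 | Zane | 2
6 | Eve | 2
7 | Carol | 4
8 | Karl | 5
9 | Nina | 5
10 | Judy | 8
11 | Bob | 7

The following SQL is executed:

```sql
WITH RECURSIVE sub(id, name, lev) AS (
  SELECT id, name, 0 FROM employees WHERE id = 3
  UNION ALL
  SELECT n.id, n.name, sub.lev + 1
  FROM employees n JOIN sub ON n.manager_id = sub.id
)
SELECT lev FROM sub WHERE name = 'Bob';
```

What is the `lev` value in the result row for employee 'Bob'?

3

Base: id=3 (Alice) at lev 0.
Iteration 1: rows with manager_id in {3} -> Uma (id 4, lev 1).
Iteration 2: rows with manager_id in {4} -> Carol (id 7, lev 2).
Iteration 3: rows with manager_id in {7} -> Bob (id 11, lev 3).
Iteration 4: no rows with manager_id in {11}; recursion stops.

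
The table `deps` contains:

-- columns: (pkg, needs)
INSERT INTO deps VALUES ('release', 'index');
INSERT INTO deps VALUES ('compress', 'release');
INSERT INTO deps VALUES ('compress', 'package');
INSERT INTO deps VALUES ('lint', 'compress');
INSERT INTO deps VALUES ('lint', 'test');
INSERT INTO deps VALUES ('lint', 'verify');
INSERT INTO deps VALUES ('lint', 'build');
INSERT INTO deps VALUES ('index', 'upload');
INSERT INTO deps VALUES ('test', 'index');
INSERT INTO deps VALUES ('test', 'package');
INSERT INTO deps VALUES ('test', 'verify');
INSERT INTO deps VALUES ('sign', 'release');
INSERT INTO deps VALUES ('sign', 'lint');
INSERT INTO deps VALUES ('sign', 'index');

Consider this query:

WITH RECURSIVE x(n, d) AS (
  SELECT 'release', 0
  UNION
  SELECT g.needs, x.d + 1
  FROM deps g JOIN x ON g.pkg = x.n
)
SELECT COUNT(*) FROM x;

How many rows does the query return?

3

Base: (release, d=0).
Iteration 1: edges from {release} -> (index, d=1).
Iteration 2: edges from {index} -> (upload, d=2).
Iteration 3: no outgoing edges from {upload}; recursion stops.
Total rows emitted: 3.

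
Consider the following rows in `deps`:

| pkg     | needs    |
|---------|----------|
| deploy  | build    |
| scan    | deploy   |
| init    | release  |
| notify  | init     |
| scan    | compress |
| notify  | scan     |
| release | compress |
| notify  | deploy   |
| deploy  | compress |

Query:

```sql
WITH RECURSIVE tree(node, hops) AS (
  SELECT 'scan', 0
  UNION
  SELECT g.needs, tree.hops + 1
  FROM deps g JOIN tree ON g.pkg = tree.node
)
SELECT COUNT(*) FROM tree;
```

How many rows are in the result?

Base: (scan, hops=0).
Iteration 1: edges from {scan} -> (compress, hops=1), (deploy, hops=1).
Iteration 2: edges from {compress,deploy} -> (build, hops=2), (compress, hops=2).
Iteration 3: no outgoing edges from {build,compress}; recursion stops.
Total rows emitted: 5.

5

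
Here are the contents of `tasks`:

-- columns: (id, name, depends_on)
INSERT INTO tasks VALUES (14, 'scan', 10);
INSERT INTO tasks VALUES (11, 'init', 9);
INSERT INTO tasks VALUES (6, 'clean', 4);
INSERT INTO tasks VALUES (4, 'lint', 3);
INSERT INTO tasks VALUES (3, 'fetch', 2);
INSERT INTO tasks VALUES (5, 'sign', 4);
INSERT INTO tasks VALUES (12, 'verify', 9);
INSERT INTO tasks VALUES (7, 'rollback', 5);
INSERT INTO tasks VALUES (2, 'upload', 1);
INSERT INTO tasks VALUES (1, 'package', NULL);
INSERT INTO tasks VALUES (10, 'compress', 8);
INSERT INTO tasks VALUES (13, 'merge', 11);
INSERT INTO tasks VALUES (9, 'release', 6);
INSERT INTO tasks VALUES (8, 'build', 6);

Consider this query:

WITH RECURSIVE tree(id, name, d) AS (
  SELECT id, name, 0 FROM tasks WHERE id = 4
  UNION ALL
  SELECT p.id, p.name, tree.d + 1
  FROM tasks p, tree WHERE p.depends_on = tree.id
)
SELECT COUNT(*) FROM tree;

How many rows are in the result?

Base: id=4 (lint) at d 0.
Iteration 1: rows with depends_on in {4} -> sign (id 5, d 1), clean (id 6, d 1).
Iteration 2: rows with depends_on in {5,6} -> rollback (id 7, d 2), build (id 8, d 2), release (id 9, d 2).
Iteration 3: rows with depends_on in {7,8,9} -> compress (id 10, d 3), init (id 11, d 3), verify (id 12, d 3).
Iteration 4: rows with depends_on in {10,11,12} -> merge (id 13, d 4), scan (id 14, d 4).
Iteration 5: no rows with depends_on in {13,14}; recursion stops.
Total rows emitted: 11.

11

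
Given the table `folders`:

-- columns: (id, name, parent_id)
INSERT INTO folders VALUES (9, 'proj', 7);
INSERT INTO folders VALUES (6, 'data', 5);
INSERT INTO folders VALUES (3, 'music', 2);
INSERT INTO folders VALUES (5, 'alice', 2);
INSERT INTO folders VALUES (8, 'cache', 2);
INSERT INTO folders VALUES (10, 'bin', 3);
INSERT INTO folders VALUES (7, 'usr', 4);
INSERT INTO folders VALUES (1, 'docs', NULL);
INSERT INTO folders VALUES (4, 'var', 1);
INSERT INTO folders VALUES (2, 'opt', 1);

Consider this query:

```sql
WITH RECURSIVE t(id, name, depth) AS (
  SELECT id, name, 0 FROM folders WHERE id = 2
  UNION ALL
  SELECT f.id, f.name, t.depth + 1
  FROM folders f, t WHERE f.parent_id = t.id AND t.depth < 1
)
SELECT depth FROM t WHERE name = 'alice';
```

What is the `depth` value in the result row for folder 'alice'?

Base: id=2 (opt) at depth 0.
Iteration 1: rows with parent_id in {2} -> music (id 3, depth 1), alice (id 5, depth 1), cache (id 8, depth 1).
Iteration 2: depth < 1 fails for all current rows; recursion stops.

1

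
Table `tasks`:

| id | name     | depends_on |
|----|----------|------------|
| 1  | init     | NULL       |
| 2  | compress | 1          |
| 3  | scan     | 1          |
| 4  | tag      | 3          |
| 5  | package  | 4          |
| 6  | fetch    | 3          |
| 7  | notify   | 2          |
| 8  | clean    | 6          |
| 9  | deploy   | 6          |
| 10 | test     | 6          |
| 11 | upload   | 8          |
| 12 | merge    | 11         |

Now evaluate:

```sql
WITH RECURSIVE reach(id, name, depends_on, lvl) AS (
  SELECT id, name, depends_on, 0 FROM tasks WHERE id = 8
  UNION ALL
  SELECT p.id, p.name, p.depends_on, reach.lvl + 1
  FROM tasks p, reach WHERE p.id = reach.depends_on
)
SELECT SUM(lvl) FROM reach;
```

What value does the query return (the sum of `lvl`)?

Base: id=8 (clean), depends_on=6, lvl 0.
Iteration 1: join on id=6 -> fetch (id 6, depends_on=3, lvl 1).
Iteration 2: join on id=3 -> scan (id 3, depends_on=1, lvl 2).
Iteration 3: join on id=1 -> init (id 1, depends_on=NULL, lvl 3).
Iteration 4: depends_on is NULL; no match; recursion stops.
SUM(lvl) = 0 + 1 + 2 + 3 = 6.

6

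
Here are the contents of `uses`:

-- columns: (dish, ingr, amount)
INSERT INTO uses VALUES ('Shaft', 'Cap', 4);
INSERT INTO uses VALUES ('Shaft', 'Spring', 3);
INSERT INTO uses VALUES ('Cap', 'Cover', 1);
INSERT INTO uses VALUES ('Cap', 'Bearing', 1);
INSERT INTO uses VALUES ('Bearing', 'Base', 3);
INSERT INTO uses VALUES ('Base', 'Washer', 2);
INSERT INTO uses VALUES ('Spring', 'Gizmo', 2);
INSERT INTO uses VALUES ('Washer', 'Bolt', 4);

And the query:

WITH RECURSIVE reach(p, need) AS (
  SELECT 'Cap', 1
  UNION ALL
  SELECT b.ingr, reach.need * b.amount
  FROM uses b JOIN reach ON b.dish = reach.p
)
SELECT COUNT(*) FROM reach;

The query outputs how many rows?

Base: (Cap, need=1).
Iteration 1: components of {Cap} -> Bearing = 1*1 = 1, Cover = 1*1 = 1.
Iteration 2: components of {Bearing,Cover} -> Base = 1*3 = 3.
Iteration 3: components of {Base} -> Washer = 3*2 = 6.
Iteration 4: components of {Washer} -> Bolt = 6*4 = 24.
Iteration 5: no further components; recursion stops.
Total rows emitted: 6.

6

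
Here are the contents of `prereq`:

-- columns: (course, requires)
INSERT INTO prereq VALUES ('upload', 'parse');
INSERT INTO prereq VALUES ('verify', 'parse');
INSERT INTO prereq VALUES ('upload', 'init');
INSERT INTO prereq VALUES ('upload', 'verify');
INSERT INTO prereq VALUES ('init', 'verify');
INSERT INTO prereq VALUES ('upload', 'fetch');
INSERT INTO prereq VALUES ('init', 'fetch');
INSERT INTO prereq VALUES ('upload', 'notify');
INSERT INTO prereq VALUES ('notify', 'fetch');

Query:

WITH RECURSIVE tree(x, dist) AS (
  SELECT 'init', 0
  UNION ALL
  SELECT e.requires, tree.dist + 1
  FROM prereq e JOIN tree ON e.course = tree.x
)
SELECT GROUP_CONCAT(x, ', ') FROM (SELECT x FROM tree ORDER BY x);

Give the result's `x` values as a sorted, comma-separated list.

fetch, init, parse, verify

Base: (init, dist=0).
Iteration 1: edges from {init} -> (fetch, dist=1), (verify, dist=1).
Iteration 2: edges from {fetch,verify} -> (parse, dist=2).
Iteration 3: no outgoing edges from {parse}; recursion stops.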